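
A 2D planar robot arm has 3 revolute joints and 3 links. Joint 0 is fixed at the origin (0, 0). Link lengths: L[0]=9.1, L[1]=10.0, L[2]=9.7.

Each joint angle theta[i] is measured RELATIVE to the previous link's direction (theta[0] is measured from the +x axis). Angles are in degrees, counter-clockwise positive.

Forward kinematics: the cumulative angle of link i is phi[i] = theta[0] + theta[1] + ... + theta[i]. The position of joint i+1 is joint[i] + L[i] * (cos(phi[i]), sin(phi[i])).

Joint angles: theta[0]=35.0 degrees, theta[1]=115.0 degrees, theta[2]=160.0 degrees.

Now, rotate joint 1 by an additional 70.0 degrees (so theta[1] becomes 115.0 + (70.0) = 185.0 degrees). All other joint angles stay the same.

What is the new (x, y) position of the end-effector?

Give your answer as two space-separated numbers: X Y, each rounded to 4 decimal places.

joint[0] = (0.0000, 0.0000)  (base)
link 0: phi[0] = 35 = 35 deg
  cos(35 deg) = 0.8192, sin(35 deg) = 0.5736
  joint[1] = (0.0000, 0.0000) + 9.1 * (0.8192, 0.5736) = (0.0000 + 7.4543, 0.0000 + 5.2195) = (7.4543, 5.2195)
link 1: phi[1] = 35 + 185 = 220 deg
  cos(220 deg) = -0.7660, sin(220 deg) = -0.6428
  joint[2] = (7.4543, 5.2195) + 10 * (-0.7660, -0.6428) = (7.4543 + -7.6604, 5.2195 + -6.4279) = (-0.2062, -1.2083)
link 2: phi[2] = 35 + 185 + 160 = 380 deg
  cos(380 deg) = 0.9397, sin(380 deg) = 0.3420
  joint[3] = (-0.2062, -1.2083) + 9.7 * (0.9397, 0.3420) = (-0.2062 + 9.1150, -1.2083 + 3.3176) = (8.9089, 2.1093)
End effector: (8.9089, 2.1093)

Answer: 8.9089 2.1093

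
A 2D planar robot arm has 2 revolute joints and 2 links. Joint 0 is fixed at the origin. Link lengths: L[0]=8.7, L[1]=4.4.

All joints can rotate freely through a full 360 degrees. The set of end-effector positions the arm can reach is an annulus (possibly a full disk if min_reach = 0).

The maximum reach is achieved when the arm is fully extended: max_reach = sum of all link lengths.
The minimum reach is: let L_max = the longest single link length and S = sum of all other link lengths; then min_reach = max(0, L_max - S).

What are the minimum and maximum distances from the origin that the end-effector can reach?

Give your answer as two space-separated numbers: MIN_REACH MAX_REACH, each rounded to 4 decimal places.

Answer: 4.3000 13.1000

Derivation:
Link lengths: [8.7, 4.4]
max_reach = 8.7 + 4.4 = 13.1
L_max = max([8.7, 4.4]) = 8.7
S (sum of others) = 13.1 - 8.7 = 4.4
min_reach = max(0, 8.7 - 4.4) = max(0, 4.3) = 4.3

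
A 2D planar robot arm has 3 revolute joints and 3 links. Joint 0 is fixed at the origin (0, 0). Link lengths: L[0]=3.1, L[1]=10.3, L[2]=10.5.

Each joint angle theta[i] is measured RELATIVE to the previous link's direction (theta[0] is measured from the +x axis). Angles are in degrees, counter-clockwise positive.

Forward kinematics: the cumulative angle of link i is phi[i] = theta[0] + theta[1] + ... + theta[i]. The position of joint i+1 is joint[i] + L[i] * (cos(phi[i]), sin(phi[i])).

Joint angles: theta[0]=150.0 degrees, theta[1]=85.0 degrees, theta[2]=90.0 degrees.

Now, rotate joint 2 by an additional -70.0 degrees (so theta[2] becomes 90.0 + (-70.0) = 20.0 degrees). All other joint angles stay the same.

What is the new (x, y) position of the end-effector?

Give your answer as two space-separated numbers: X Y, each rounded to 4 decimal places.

Answer: -11.3101 -17.0295

Derivation:
joint[0] = (0.0000, 0.0000)  (base)
link 0: phi[0] = 150 = 150 deg
  cos(150 deg) = -0.8660, sin(150 deg) = 0.5000
  joint[1] = (0.0000, 0.0000) + 3.1 * (-0.8660, 0.5000) = (0.0000 + -2.6847, 0.0000 + 1.5500) = (-2.6847, 1.5500)
link 1: phi[1] = 150 + 85 = 235 deg
  cos(235 deg) = -0.5736, sin(235 deg) = -0.8192
  joint[2] = (-2.6847, 1.5500) + 10.3 * (-0.5736, -0.8192) = (-2.6847 + -5.9078, 1.5500 + -8.4373) = (-8.5925, -6.8873)
link 2: phi[2] = 150 + 85 + 20 = 255 deg
  cos(255 deg) = -0.2588, sin(255 deg) = -0.9659
  joint[3] = (-8.5925, -6.8873) + 10.5 * (-0.2588, -0.9659) = (-8.5925 + -2.7176, -6.8873 + -10.1422) = (-11.3101, -17.0295)
End effector: (-11.3101, -17.0295)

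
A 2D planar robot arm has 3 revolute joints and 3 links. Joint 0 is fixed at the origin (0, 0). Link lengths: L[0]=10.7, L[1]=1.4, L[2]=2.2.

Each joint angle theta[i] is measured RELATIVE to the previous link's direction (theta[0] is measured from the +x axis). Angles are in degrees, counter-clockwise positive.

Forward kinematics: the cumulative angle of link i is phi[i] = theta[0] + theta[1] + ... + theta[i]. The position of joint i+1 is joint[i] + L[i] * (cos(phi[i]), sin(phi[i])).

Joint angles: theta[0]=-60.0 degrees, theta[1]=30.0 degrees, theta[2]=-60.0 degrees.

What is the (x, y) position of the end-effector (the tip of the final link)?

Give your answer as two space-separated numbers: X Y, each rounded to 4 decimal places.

Answer: 6.5624 -12.1665

Derivation:
joint[0] = (0.0000, 0.0000)  (base)
link 0: phi[0] = -60 = -60 deg
  cos(-60 deg) = 0.5000, sin(-60 deg) = -0.8660
  joint[1] = (0.0000, 0.0000) + 10.7 * (0.5000, -0.8660) = (0.0000 + 5.3500, 0.0000 + -9.2665) = (5.3500, -9.2665)
link 1: phi[1] = -60 + 30 = -30 deg
  cos(-30 deg) = 0.8660, sin(-30 deg) = -0.5000
  joint[2] = (5.3500, -9.2665) + 1.4 * (0.8660, -0.5000) = (5.3500 + 1.2124, -9.2665 + -0.7000) = (6.5624, -9.9665)
link 2: phi[2] = -60 + 30 + -60 = -90 deg
  cos(-90 deg) = 0.0000, sin(-90 deg) = -1.0000
  joint[3] = (6.5624, -9.9665) + 2.2 * (0.0000, -1.0000) = (6.5624 + 0.0000, -9.9665 + -2.2000) = (6.5624, -12.1665)
End effector: (6.5624, -12.1665)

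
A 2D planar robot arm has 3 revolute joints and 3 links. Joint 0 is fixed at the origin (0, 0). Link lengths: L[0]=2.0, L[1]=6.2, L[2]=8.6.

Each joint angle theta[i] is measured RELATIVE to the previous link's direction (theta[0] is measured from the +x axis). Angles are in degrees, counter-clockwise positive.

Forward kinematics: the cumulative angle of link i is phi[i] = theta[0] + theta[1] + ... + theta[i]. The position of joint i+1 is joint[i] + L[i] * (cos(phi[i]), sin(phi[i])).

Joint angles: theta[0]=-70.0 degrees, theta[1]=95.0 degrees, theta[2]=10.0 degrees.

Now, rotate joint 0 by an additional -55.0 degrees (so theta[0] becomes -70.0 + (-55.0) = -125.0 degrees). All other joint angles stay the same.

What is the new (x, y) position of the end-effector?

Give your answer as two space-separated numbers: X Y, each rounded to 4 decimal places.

joint[0] = (0.0000, 0.0000)  (base)
link 0: phi[0] = -125 = -125 deg
  cos(-125 deg) = -0.5736, sin(-125 deg) = -0.8192
  joint[1] = (0.0000, 0.0000) + 2 * (-0.5736, -0.8192) = (0.0000 + -1.1472, 0.0000 + -1.6383) = (-1.1472, -1.6383)
link 1: phi[1] = -125 + 95 = -30 deg
  cos(-30 deg) = 0.8660, sin(-30 deg) = -0.5000
  joint[2] = (-1.1472, -1.6383) + 6.2 * (0.8660, -0.5000) = (-1.1472 + 5.3694, -1.6383 + -3.1000) = (4.2222, -4.7383)
link 2: phi[2] = -125 + 95 + 10 = -20 deg
  cos(-20 deg) = 0.9397, sin(-20 deg) = -0.3420
  joint[3] = (4.2222, -4.7383) + 8.6 * (0.9397, -0.3420) = (4.2222 + 8.0814, -4.7383 + -2.9414) = (12.3036, -7.6797)
End effector: (12.3036, -7.6797)

Answer: 12.3036 -7.6797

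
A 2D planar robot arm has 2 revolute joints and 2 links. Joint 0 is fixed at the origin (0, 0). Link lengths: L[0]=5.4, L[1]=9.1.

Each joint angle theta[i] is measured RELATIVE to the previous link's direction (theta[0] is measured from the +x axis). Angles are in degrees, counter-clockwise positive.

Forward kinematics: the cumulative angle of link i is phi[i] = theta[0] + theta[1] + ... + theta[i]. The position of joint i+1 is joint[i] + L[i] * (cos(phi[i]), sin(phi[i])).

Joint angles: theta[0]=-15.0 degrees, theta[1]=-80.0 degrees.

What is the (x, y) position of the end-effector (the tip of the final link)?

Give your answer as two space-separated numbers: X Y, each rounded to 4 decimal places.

Answer: 4.4229 -10.4630

Derivation:
joint[0] = (0.0000, 0.0000)  (base)
link 0: phi[0] = -15 = -15 deg
  cos(-15 deg) = 0.9659, sin(-15 deg) = -0.2588
  joint[1] = (0.0000, 0.0000) + 5.4 * (0.9659, -0.2588) = (0.0000 + 5.2160, 0.0000 + -1.3976) = (5.2160, -1.3976)
link 1: phi[1] = -15 + -80 = -95 deg
  cos(-95 deg) = -0.0872, sin(-95 deg) = -0.9962
  joint[2] = (5.2160, -1.3976) + 9.1 * (-0.0872, -0.9962) = (5.2160 + -0.7931, -1.3976 + -9.0654) = (4.4229, -10.4630)
End effector: (4.4229, -10.4630)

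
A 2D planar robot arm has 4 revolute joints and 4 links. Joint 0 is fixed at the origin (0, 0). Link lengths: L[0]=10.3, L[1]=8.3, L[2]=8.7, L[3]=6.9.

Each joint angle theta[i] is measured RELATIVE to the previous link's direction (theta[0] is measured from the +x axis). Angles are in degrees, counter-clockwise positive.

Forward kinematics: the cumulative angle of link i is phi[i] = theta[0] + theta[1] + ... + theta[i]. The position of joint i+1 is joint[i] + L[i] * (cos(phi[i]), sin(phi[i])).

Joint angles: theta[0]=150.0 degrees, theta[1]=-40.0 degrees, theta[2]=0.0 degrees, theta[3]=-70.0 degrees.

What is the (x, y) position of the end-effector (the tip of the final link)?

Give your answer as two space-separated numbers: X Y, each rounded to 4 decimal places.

Answer: -9.4487 25.5600

Derivation:
joint[0] = (0.0000, 0.0000)  (base)
link 0: phi[0] = 150 = 150 deg
  cos(150 deg) = -0.8660, sin(150 deg) = 0.5000
  joint[1] = (0.0000, 0.0000) + 10.3 * (-0.8660, 0.5000) = (0.0000 + -8.9201, 0.0000 + 5.1500) = (-8.9201, 5.1500)
link 1: phi[1] = 150 + -40 = 110 deg
  cos(110 deg) = -0.3420, sin(110 deg) = 0.9397
  joint[2] = (-8.9201, 5.1500) + 8.3 * (-0.3420, 0.9397) = (-8.9201 + -2.8388, 5.1500 + 7.7994) = (-11.7588, 12.9494)
link 2: phi[2] = 150 + -40 + 0 = 110 deg
  cos(110 deg) = -0.3420, sin(110 deg) = 0.9397
  joint[3] = (-11.7588, 12.9494) + 8.7 * (-0.3420, 0.9397) = (-11.7588 + -2.9756, 12.9494 + 8.1753) = (-14.7344, 21.1248)
link 3: phi[3] = 150 + -40 + 0 + -70 = 40 deg
  cos(40 deg) = 0.7660, sin(40 deg) = 0.6428
  joint[4] = (-14.7344, 21.1248) + 6.9 * (0.7660, 0.6428) = (-14.7344 + 5.2857, 21.1248 + 4.4352) = (-9.4487, 25.5600)
End effector: (-9.4487, 25.5600)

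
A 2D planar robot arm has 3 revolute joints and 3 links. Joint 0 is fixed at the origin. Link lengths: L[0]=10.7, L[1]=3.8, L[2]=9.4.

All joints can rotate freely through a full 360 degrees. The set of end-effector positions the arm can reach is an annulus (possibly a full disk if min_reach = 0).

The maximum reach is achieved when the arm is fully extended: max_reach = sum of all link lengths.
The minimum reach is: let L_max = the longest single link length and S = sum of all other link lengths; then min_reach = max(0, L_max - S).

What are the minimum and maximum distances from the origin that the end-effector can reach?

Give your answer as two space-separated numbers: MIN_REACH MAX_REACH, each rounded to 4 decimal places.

Link lengths: [10.7, 3.8, 9.4]
max_reach = 10.7 + 3.8 + 9.4 = 23.9
L_max = max([10.7, 3.8, 9.4]) = 10.7
S (sum of others) = 23.9 - 10.7 = 13.2
min_reach = max(0, 10.7 - 13.2) = max(0, -2.5) = 0

Answer: 0.0000 23.9000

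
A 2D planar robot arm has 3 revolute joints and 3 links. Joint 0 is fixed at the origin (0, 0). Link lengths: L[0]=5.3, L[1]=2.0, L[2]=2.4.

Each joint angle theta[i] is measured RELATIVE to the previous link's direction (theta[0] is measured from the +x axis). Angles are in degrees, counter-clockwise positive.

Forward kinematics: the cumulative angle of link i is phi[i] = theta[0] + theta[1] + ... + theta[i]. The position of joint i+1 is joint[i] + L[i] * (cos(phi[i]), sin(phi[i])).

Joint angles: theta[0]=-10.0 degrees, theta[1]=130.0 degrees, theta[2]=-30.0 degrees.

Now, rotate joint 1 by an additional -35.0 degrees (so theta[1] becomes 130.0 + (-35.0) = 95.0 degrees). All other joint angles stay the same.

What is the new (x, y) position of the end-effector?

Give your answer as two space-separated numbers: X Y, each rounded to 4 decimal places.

joint[0] = (0.0000, 0.0000)  (base)
link 0: phi[0] = -10 = -10 deg
  cos(-10 deg) = 0.9848, sin(-10 deg) = -0.1736
  joint[1] = (0.0000, 0.0000) + 5.3 * (0.9848, -0.1736) = (0.0000 + 5.2195, 0.0000 + -0.9203) = (5.2195, -0.9203)
link 1: phi[1] = -10 + 95 = 85 deg
  cos(85 deg) = 0.0872, sin(85 deg) = 0.9962
  joint[2] = (5.2195, -0.9203) + 2 * (0.0872, 0.9962) = (5.2195 + 0.1743, -0.9203 + 1.9924) = (5.3938, 1.0721)
link 2: phi[2] = -10 + 95 + -30 = 55 deg
  cos(55 deg) = 0.5736, sin(55 deg) = 0.8192
  joint[3] = (5.3938, 1.0721) + 2.4 * (0.5736, 0.8192) = (5.3938 + 1.3766, 1.0721 + 1.9660) = (6.7704, 3.0380)
End effector: (6.7704, 3.0380)

Answer: 6.7704 3.0380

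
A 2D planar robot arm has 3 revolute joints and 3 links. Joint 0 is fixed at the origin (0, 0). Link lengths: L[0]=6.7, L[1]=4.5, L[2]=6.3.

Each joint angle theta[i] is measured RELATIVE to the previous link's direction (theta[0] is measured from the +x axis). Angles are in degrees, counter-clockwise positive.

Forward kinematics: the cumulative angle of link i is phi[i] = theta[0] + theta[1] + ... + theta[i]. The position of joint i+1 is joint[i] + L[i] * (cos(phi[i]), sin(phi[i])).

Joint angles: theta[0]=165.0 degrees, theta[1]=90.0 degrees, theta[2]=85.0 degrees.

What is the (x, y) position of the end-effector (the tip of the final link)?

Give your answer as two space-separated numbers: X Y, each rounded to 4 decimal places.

joint[0] = (0.0000, 0.0000)  (base)
link 0: phi[0] = 165 = 165 deg
  cos(165 deg) = -0.9659, sin(165 deg) = 0.2588
  joint[1] = (0.0000, 0.0000) + 6.7 * (-0.9659, 0.2588) = (0.0000 + -6.4717, 0.0000 + 1.7341) = (-6.4717, 1.7341)
link 1: phi[1] = 165 + 90 = 255 deg
  cos(255 deg) = -0.2588, sin(255 deg) = -0.9659
  joint[2] = (-6.4717, 1.7341) + 4.5 * (-0.2588, -0.9659) = (-6.4717 + -1.1647, 1.7341 + -4.3467) = (-7.6364, -2.6126)
link 2: phi[2] = 165 + 90 + 85 = 340 deg
  cos(340 deg) = 0.9397, sin(340 deg) = -0.3420
  joint[3] = (-7.6364, -2.6126) + 6.3 * (0.9397, -0.3420) = (-7.6364 + 5.9201, -2.6126 + -2.1547) = (-1.7163, -4.7673)
End effector: (-1.7163, -4.7673)

Answer: -1.7163 -4.7673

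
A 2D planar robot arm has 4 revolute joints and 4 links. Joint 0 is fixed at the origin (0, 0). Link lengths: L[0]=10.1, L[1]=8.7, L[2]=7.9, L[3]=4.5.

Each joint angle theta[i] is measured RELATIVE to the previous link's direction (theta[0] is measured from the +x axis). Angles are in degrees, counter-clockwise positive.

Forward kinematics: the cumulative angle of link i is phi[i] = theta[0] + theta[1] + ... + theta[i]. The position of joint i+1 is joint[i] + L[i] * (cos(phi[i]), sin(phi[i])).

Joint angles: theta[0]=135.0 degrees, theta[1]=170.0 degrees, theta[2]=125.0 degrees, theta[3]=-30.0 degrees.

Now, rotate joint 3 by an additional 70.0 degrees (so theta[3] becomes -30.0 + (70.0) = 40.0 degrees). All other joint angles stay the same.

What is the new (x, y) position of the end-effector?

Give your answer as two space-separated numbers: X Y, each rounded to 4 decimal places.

Answer: -0.9888 11.6673

Derivation:
joint[0] = (0.0000, 0.0000)  (base)
link 0: phi[0] = 135 = 135 deg
  cos(135 deg) = -0.7071, sin(135 deg) = 0.7071
  joint[1] = (0.0000, 0.0000) + 10.1 * (-0.7071, 0.7071) = (0.0000 + -7.1418, 0.0000 + 7.1418) = (-7.1418, 7.1418)
link 1: phi[1] = 135 + 170 = 305 deg
  cos(305 deg) = 0.5736, sin(305 deg) = -0.8192
  joint[2] = (-7.1418, 7.1418) + 8.7 * (0.5736, -0.8192) = (-7.1418 + 4.9901, 7.1418 + -7.1266) = (-2.1517, 0.0152)
link 2: phi[2] = 135 + 170 + 125 = 430 deg
  cos(430 deg) = 0.3420, sin(430 deg) = 0.9397
  joint[3] = (-2.1517, 0.0152) + 7.9 * (0.3420, 0.9397) = (-2.1517 + 2.7020, 0.0152 + 7.4236) = (0.5503, 7.4387)
link 3: phi[3] = 135 + 170 + 125 + 40 = 470 deg
  cos(470 deg) = -0.3420, sin(470 deg) = 0.9397
  joint[4] = (0.5503, 7.4387) + 4.5 * (-0.3420, 0.9397) = (0.5503 + -1.5391, 7.4387 + 4.2286) = (-0.9888, 11.6673)
End effector: (-0.9888, 11.6673)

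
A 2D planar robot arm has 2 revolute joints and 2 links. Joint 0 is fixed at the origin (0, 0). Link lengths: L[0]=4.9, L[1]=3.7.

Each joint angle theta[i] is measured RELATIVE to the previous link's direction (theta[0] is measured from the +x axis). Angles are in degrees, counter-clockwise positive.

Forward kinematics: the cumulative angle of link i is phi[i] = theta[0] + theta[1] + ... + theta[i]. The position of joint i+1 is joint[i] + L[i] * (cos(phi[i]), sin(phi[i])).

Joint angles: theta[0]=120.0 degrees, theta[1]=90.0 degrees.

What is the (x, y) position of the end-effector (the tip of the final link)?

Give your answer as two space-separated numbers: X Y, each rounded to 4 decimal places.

joint[0] = (0.0000, 0.0000)  (base)
link 0: phi[0] = 120 = 120 deg
  cos(120 deg) = -0.5000, sin(120 deg) = 0.8660
  joint[1] = (0.0000, 0.0000) + 4.9 * (-0.5000, 0.8660) = (0.0000 + -2.4500, 0.0000 + 4.2435) = (-2.4500, 4.2435)
link 1: phi[1] = 120 + 90 = 210 deg
  cos(210 deg) = -0.8660, sin(210 deg) = -0.5000
  joint[2] = (-2.4500, 4.2435) + 3.7 * (-0.8660, -0.5000) = (-2.4500 + -3.2043, 4.2435 + -1.8500) = (-5.6543, 2.3935)
End effector: (-5.6543, 2.3935)

Answer: -5.6543 2.3935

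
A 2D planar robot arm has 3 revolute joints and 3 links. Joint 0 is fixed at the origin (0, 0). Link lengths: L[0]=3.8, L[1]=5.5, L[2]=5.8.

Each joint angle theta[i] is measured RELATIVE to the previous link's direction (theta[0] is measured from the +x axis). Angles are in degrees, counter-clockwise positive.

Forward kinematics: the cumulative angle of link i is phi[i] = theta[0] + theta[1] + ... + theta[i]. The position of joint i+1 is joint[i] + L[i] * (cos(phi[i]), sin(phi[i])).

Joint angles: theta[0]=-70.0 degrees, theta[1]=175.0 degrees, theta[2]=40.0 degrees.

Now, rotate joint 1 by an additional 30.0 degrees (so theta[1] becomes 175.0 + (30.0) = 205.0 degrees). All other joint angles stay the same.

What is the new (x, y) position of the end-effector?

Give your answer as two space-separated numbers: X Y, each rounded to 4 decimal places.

joint[0] = (0.0000, 0.0000)  (base)
link 0: phi[0] = -70 = -70 deg
  cos(-70 deg) = 0.3420, sin(-70 deg) = -0.9397
  joint[1] = (0.0000, 0.0000) + 3.8 * (0.3420, -0.9397) = (0.0000 + 1.2997, 0.0000 + -3.5708) = (1.2997, -3.5708)
link 1: phi[1] = -70 + 205 = 135 deg
  cos(135 deg) = -0.7071, sin(135 deg) = 0.7071
  joint[2] = (1.2997, -3.5708) + 5.5 * (-0.7071, 0.7071) = (1.2997 + -3.8891, -3.5708 + 3.8891) = (-2.5894, 0.3183)
link 2: phi[2] = -70 + 205 + 40 = 175 deg
  cos(175 deg) = -0.9962, sin(175 deg) = 0.0872
  joint[3] = (-2.5894, 0.3183) + 5.8 * (-0.9962, 0.0872) = (-2.5894 + -5.7779, 0.3183 + 0.5055) = (-8.3673, 0.8238)
End effector: (-8.3673, 0.8238)

Answer: -8.3673 0.8238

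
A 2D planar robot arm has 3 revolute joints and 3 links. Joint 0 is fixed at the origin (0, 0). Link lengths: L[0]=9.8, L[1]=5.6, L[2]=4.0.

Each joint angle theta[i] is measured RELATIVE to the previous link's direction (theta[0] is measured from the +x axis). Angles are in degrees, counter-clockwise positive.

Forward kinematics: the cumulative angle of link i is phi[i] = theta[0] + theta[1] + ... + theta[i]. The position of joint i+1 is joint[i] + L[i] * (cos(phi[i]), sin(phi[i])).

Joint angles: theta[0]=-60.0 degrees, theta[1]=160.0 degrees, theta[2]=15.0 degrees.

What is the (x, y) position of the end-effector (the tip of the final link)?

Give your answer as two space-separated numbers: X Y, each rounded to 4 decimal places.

Answer: 2.2371 0.6531

Derivation:
joint[0] = (0.0000, 0.0000)  (base)
link 0: phi[0] = -60 = -60 deg
  cos(-60 deg) = 0.5000, sin(-60 deg) = -0.8660
  joint[1] = (0.0000, 0.0000) + 9.8 * (0.5000, -0.8660) = (0.0000 + 4.9000, 0.0000 + -8.4870) = (4.9000, -8.4870)
link 1: phi[1] = -60 + 160 = 100 deg
  cos(100 deg) = -0.1736, sin(100 deg) = 0.9848
  joint[2] = (4.9000, -8.4870) + 5.6 * (-0.1736, 0.9848) = (4.9000 + -0.9724, -8.4870 + 5.5149) = (3.9276, -2.9721)
link 2: phi[2] = -60 + 160 + 15 = 115 deg
  cos(115 deg) = -0.4226, sin(115 deg) = 0.9063
  joint[3] = (3.9276, -2.9721) + 4 * (-0.4226, 0.9063) = (3.9276 + -1.6905, -2.9721 + 3.6252) = (2.2371, 0.6531)
End effector: (2.2371, 0.6531)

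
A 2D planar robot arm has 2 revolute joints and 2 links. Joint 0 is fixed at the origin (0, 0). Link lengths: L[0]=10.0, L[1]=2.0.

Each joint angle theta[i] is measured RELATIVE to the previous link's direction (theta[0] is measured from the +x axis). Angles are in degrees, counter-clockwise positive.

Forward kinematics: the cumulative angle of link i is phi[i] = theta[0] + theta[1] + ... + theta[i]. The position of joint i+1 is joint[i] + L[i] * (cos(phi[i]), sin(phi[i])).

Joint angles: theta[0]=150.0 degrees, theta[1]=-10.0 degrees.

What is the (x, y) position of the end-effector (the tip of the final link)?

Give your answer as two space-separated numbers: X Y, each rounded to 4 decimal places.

joint[0] = (0.0000, 0.0000)  (base)
link 0: phi[0] = 150 = 150 deg
  cos(150 deg) = -0.8660, sin(150 deg) = 0.5000
  joint[1] = (0.0000, 0.0000) + 10 * (-0.8660, 0.5000) = (0.0000 + -8.6603, 0.0000 + 5.0000) = (-8.6603, 5.0000)
link 1: phi[1] = 150 + -10 = 140 deg
  cos(140 deg) = -0.7660, sin(140 deg) = 0.6428
  joint[2] = (-8.6603, 5.0000) + 2 * (-0.7660, 0.6428) = (-8.6603 + -1.5321, 5.0000 + 1.2856) = (-10.1923, 6.2856)
End effector: (-10.1923, 6.2856)

Answer: -10.1923 6.2856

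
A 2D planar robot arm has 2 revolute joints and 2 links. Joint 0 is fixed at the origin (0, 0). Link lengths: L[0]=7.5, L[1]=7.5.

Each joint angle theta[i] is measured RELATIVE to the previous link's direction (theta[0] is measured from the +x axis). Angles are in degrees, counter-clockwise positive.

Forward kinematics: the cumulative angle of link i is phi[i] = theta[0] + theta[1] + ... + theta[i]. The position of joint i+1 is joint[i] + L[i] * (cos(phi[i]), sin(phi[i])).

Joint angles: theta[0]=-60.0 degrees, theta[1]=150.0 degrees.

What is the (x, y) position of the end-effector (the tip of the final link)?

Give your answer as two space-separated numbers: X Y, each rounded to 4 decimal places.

joint[0] = (0.0000, 0.0000)  (base)
link 0: phi[0] = -60 = -60 deg
  cos(-60 deg) = 0.5000, sin(-60 deg) = -0.8660
  joint[1] = (0.0000, 0.0000) + 7.5 * (0.5000, -0.8660) = (0.0000 + 3.7500, 0.0000 + -6.4952) = (3.7500, -6.4952)
link 1: phi[1] = -60 + 150 = 90 deg
  cos(90 deg) = 0.0000, sin(90 deg) = 1.0000
  joint[2] = (3.7500, -6.4952) + 7.5 * (0.0000, 1.0000) = (3.7500 + 0.0000, -6.4952 + 7.5000) = (3.7500, 1.0048)
End effector: (3.7500, 1.0048)

Answer: 3.7500 1.0048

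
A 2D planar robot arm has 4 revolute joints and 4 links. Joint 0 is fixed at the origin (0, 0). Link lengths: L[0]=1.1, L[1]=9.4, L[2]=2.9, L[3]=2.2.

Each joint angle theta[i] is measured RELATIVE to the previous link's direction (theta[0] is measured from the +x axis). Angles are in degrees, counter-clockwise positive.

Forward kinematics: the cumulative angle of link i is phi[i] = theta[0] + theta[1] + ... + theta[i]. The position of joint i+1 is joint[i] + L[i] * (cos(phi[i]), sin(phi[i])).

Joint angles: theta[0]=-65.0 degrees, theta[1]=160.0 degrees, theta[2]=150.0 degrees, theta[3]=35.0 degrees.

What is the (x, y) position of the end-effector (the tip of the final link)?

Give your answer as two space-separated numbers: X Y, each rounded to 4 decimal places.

joint[0] = (0.0000, 0.0000)  (base)
link 0: phi[0] = -65 = -65 deg
  cos(-65 deg) = 0.4226, sin(-65 deg) = -0.9063
  joint[1] = (0.0000, 0.0000) + 1.1 * (0.4226, -0.9063) = (0.0000 + 0.4649, 0.0000 + -0.9969) = (0.4649, -0.9969)
link 1: phi[1] = -65 + 160 = 95 deg
  cos(95 deg) = -0.0872, sin(95 deg) = 0.9962
  joint[2] = (0.4649, -0.9969) + 9.4 * (-0.0872, 0.9962) = (0.4649 + -0.8193, -0.9969 + 9.3642) = (-0.3544, 8.3673)
link 2: phi[2] = -65 + 160 + 150 = 245 deg
  cos(245 deg) = -0.4226, sin(245 deg) = -0.9063
  joint[3] = (-0.3544, 8.3673) + 2.9 * (-0.4226, -0.9063) = (-0.3544 + -1.2256, 8.3673 + -2.6283) = (-1.5800, 5.7390)
link 3: phi[3] = -65 + 160 + 150 + 35 = 280 deg
  cos(280 deg) = 0.1736, sin(280 deg) = -0.9848
  joint[4] = (-1.5800, 5.7390) + 2.2 * (0.1736, -0.9848) = (-1.5800 + 0.3820, 5.7390 + -2.1666) = (-1.1980, 3.5724)
End effector: (-1.1980, 3.5724)

Answer: -1.1980 3.5724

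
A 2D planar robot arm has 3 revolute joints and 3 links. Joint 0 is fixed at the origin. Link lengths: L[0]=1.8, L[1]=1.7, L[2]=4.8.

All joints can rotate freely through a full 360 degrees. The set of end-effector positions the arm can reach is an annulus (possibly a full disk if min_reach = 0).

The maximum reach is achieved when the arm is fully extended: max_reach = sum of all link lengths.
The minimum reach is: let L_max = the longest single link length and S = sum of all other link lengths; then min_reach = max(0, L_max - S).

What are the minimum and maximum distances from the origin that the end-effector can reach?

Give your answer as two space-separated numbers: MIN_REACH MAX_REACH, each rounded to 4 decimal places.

Link lengths: [1.8, 1.7, 4.8]
max_reach = 1.8 + 1.7 + 4.8 = 8.3
L_max = max([1.8, 1.7, 4.8]) = 4.8
S (sum of others) = 8.3 - 4.8 = 3.5
min_reach = max(0, 4.8 - 3.5) = max(0, 1.3) = 1.3

Answer: 1.3000 8.3000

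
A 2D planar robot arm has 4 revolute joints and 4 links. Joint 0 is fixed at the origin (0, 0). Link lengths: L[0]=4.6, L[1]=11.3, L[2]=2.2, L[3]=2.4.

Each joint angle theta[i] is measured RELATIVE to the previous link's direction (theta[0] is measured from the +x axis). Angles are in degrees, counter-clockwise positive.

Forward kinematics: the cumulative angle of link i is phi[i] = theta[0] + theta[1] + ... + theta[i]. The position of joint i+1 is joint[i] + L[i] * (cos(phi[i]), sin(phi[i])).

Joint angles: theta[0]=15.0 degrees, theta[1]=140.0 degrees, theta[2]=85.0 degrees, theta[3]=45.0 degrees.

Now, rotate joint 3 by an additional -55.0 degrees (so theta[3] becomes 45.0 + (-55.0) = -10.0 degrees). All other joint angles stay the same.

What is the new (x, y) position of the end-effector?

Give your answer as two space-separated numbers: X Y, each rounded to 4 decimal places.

Answer: -8.4407 2.2224

Derivation:
joint[0] = (0.0000, 0.0000)  (base)
link 0: phi[0] = 15 = 15 deg
  cos(15 deg) = 0.9659, sin(15 deg) = 0.2588
  joint[1] = (0.0000, 0.0000) + 4.6 * (0.9659, 0.2588) = (0.0000 + 4.4433, 0.0000 + 1.1906) = (4.4433, 1.1906)
link 1: phi[1] = 15 + 140 = 155 deg
  cos(155 deg) = -0.9063, sin(155 deg) = 0.4226
  joint[2] = (4.4433, 1.1906) + 11.3 * (-0.9063, 0.4226) = (4.4433 + -10.2413, 1.1906 + 4.7756) = (-5.7980, 5.9662)
link 2: phi[2] = 15 + 140 + 85 = 240 deg
  cos(240 deg) = -0.5000, sin(240 deg) = -0.8660
  joint[3] = (-5.7980, 5.9662) + 2.2 * (-0.5000, -0.8660) = (-5.7980 + -1.1000, 5.9662 + -1.9053) = (-6.8980, 4.0609)
link 3: phi[3] = 15 + 140 + 85 + -10 = 230 deg
  cos(230 deg) = -0.6428, sin(230 deg) = -0.7660
  joint[4] = (-6.8980, 4.0609) + 2.4 * (-0.6428, -0.7660) = (-6.8980 + -1.5427, 4.0609 + -1.8385) = (-8.4407, 2.2224)
End effector: (-8.4407, 2.2224)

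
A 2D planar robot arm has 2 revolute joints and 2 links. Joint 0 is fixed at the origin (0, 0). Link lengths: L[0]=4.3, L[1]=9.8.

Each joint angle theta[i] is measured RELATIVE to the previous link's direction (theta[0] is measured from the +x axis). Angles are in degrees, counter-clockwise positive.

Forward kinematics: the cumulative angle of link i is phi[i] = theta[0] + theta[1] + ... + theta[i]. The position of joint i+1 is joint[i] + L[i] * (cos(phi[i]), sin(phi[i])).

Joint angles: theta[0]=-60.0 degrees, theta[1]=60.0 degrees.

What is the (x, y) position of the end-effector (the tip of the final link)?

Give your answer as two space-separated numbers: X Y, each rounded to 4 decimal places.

joint[0] = (0.0000, 0.0000)  (base)
link 0: phi[0] = -60 = -60 deg
  cos(-60 deg) = 0.5000, sin(-60 deg) = -0.8660
  joint[1] = (0.0000, 0.0000) + 4.3 * (0.5000, -0.8660) = (0.0000 + 2.1500, 0.0000 + -3.7239) = (2.1500, -3.7239)
link 1: phi[1] = -60 + 60 = 0 deg
  cos(0 deg) = 1.0000, sin(0 deg) = 0.0000
  joint[2] = (2.1500, -3.7239) + 9.8 * (1.0000, 0.0000) = (2.1500 + 9.8000, -3.7239 + 0.0000) = (11.9500, -3.7239)
End effector: (11.9500, -3.7239)

Answer: 11.9500 -3.7239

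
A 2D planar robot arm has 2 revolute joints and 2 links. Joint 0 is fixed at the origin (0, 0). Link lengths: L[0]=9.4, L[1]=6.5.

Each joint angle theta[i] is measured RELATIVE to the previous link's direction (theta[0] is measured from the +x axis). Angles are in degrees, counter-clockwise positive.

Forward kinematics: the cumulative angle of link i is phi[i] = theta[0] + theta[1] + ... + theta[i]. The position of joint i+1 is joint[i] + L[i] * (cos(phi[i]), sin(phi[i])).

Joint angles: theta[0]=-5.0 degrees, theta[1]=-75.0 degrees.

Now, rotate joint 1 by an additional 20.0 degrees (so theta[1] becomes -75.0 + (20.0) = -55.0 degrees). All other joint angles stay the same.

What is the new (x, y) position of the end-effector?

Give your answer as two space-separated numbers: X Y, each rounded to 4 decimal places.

joint[0] = (0.0000, 0.0000)  (base)
link 0: phi[0] = -5 = -5 deg
  cos(-5 deg) = 0.9962, sin(-5 deg) = -0.0872
  joint[1] = (0.0000, 0.0000) + 9.4 * (0.9962, -0.0872) = (0.0000 + 9.3642, 0.0000 + -0.8193) = (9.3642, -0.8193)
link 1: phi[1] = -5 + -55 = -60 deg
  cos(-60 deg) = 0.5000, sin(-60 deg) = -0.8660
  joint[2] = (9.3642, -0.8193) + 6.5 * (0.5000, -0.8660) = (9.3642 + 3.2500, -0.8193 + -5.6292) = (12.6142, -6.4484)
End effector: (12.6142, -6.4484)

Answer: 12.6142 -6.4484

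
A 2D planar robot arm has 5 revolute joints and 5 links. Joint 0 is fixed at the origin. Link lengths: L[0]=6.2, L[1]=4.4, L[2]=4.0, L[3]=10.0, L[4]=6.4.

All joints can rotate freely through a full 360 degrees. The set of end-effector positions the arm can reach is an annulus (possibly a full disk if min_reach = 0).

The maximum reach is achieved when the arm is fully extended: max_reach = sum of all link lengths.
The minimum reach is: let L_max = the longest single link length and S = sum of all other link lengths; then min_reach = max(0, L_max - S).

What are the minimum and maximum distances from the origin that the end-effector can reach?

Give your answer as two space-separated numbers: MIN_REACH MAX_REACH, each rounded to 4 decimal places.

Answer: 0.0000 31.0000

Derivation:
Link lengths: [6.2, 4.4, 4.0, 10.0, 6.4]
max_reach = 6.2 + 4.4 + 4 + 10 + 6.4 = 31
L_max = max([6.2, 4.4, 4.0, 10.0, 6.4]) = 10
S (sum of others) = 31 - 10 = 21
min_reach = max(0, 10 - 21) = max(0, -11) = 0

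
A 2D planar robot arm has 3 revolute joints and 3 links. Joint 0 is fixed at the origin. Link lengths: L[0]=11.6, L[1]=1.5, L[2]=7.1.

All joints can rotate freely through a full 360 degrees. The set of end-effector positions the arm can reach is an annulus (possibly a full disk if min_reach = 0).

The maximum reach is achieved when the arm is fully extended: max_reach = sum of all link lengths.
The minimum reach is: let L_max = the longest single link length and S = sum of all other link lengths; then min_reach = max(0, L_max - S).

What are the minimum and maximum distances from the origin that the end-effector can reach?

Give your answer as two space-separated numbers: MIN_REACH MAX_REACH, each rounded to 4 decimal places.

Link lengths: [11.6, 1.5, 7.1]
max_reach = 11.6 + 1.5 + 7.1 = 20.2
L_max = max([11.6, 1.5, 7.1]) = 11.6
S (sum of others) = 20.2 - 11.6 = 8.6
min_reach = max(0, 11.6 - 8.6) = max(0, 3) = 3

Answer: 3.0000 20.2000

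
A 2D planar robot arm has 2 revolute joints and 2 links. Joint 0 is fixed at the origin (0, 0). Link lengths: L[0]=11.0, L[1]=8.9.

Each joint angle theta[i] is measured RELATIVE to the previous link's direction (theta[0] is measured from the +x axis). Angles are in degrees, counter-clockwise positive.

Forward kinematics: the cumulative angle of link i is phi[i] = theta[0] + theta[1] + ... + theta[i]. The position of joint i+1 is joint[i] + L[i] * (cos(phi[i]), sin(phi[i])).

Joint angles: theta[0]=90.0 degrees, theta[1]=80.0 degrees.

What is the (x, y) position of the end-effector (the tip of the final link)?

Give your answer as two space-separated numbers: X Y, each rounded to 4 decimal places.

joint[0] = (0.0000, 0.0000)  (base)
link 0: phi[0] = 90 = 90 deg
  cos(90 deg) = 0.0000, sin(90 deg) = 1.0000
  joint[1] = (0.0000, 0.0000) + 11 * (0.0000, 1.0000) = (0.0000 + 0.0000, 0.0000 + 11.0000) = (0.0000, 11.0000)
link 1: phi[1] = 90 + 80 = 170 deg
  cos(170 deg) = -0.9848, sin(170 deg) = 0.1736
  joint[2] = (0.0000, 11.0000) + 8.9 * (-0.9848, 0.1736) = (0.0000 + -8.7648, 11.0000 + 1.5455) = (-8.7648, 12.5455)
End effector: (-8.7648, 12.5455)

Answer: -8.7648 12.5455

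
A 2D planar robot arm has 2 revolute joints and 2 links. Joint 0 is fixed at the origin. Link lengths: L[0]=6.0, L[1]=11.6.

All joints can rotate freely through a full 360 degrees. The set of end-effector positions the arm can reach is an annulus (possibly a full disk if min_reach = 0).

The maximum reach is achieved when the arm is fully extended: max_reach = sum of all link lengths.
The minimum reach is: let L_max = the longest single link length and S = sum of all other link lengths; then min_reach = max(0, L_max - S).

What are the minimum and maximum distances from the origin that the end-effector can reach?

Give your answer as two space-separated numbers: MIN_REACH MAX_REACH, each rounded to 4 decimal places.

Link lengths: [6.0, 11.6]
max_reach = 6 + 11.6 = 17.6
L_max = max([6.0, 11.6]) = 11.6
S (sum of others) = 17.6 - 11.6 = 6
min_reach = max(0, 11.6 - 6) = max(0, 5.6) = 5.6

Answer: 5.6000 17.6000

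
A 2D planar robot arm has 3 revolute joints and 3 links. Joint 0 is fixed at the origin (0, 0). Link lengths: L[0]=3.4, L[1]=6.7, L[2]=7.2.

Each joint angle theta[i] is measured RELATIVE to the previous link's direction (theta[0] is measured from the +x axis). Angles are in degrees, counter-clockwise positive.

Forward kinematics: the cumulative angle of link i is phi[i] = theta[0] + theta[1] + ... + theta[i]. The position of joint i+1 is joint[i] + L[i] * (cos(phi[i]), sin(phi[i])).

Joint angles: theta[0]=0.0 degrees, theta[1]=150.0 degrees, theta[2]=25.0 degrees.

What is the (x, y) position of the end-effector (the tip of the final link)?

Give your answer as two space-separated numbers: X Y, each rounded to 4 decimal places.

joint[0] = (0.0000, 0.0000)  (base)
link 0: phi[0] = 0 = 0 deg
  cos(0 deg) = 1.0000, sin(0 deg) = 0.0000
  joint[1] = (0.0000, 0.0000) + 3.4 * (1.0000, 0.0000) = (0.0000 + 3.4000, 0.0000 + 0.0000) = (3.4000, 0.0000)
link 1: phi[1] = 0 + 150 = 150 deg
  cos(150 deg) = -0.8660, sin(150 deg) = 0.5000
  joint[2] = (3.4000, 0.0000) + 6.7 * (-0.8660, 0.5000) = (3.4000 + -5.8024, 0.0000 + 3.3500) = (-2.4024, 3.3500)
link 2: phi[2] = 0 + 150 + 25 = 175 deg
  cos(175 deg) = -0.9962, sin(175 deg) = 0.0872
  joint[3] = (-2.4024, 3.3500) + 7.2 * (-0.9962, 0.0872) = (-2.4024 + -7.1726, 3.3500 + 0.6275) = (-9.5750, 3.9775)
End effector: (-9.5750, 3.9775)

Answer: -9.5750 3.9775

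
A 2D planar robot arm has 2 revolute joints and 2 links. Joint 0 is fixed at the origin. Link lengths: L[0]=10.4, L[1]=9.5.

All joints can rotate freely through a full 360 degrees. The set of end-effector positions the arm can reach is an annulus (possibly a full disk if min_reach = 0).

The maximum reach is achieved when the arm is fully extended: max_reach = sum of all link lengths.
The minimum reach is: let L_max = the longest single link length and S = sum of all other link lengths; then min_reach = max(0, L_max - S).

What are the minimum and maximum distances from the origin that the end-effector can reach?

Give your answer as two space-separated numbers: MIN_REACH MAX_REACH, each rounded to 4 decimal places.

Link lengths: [10.4, 9.5]
max_reach = 10.4 + 9.5 = 19.9
L_max = max([10.4, 9.5]) = 10.4
S (sum of others) = 19.9 - 10.4 = 9.5
min_reach = max(0, 10.4 - 9.5) = max(0, 0.9) = 0.9

Answer: 0.9000 19.9000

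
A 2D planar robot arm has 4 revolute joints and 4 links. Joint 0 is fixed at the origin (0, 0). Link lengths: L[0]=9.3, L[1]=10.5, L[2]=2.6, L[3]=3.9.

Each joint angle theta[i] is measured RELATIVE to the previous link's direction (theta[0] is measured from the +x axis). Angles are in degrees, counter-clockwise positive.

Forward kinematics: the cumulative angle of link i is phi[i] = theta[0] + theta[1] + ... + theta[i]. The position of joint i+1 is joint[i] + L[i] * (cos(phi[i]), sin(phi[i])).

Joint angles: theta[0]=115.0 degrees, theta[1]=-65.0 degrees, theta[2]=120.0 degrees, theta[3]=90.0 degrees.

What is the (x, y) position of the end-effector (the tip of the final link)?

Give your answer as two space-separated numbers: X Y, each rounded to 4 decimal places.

Answer: -0.4188 13.0829

Derivation:
joint[0] = (0.0000, 0.0000)  (base)
link 0: phi[0] = 115 = 115 deg
  cos(115 deg) = -0.4226, sin(115 deg) = 0.9063
  joint[1] = (0.0000, 0.0000) + 9.3 * (-0.4226, 0.9063) = (0.0000 + -3.9303, 0.0000 + 8.4287) = (-3.9303, 8.4287)
link 1: phi[1] = 115 + -65 = 50 deg
  cos(50 deg) = 0.6428, sin(50 deg) = 0.7660
  joint[2] = (-3.9303, 8.4287) + 10.5 * (0.6428, 0.7660) = (-3.9303 + 6.7493, 8.4287 + 8.0435) = (2.8189, 16.4721)
link 2: phi[2] = 115 + -65 + 120 = 170 deg
  cos(170 deg) = -0.9848, sin(170 deg) = 0.1736
  joint[3] = (2.8189, 16.4721) + 2.6 * (-0.9848, 0.1736) = (2.8189 + -2.5605, 16.4721 + 0.4515) = (0.2584, 16.9236)
link 3: phi[3] = 115 + -65 + 120 + 90 = 260 deg
  cos(260 deg) = -0.1736, sin(260 deg) = -0.9848
  joint[4] = (0.2584, 16.9236) + 3.9 * (-0.1736, -0.9848) = (0.2584 + -0.6772, 16.9236 + -3.8408) = (-0.4188, 13.0829)
End effector: (-0.4188, 13.0829)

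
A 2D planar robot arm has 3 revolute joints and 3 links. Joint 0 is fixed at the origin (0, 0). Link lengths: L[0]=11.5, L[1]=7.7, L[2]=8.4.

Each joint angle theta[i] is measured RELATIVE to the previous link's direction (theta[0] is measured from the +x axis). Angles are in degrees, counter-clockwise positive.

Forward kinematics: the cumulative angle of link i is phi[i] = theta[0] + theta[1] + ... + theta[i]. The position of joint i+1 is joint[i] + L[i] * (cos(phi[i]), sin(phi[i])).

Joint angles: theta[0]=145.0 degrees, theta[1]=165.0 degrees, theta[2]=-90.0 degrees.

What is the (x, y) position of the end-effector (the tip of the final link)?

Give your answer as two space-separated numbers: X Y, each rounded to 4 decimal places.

joint[0] = (0.0000, 0.0000)  (base)
link 0: phi[0] = 145 = 145 deg
  cos(145 deg) = -0.8192, sin(145 deg) = 0.5736
  joint[1] = (0.0000, 0.0000) + 11.5 * (-0.8192, 0.5736) = (0.0000 + -9.4202, 0.0000 + 6.5961) = (-9.4202, 6.5961)
link 1: phi[1] = 145 + 165 = 310 deg
  cos(310 deg) = 0.6428, sin(310 deg) = -0.7660
  joint[2] = (-9.4202, 6.5961) + 7.7 * (0.6428, -0.7660) = (-9.4202 + 4.9495, 6.5961 + -5.8985) = (-4.4708, 0.6976)
link 2: phi[2] = 145 + 165 + -90 = 220 deg
  cos(220 deg) = -0.7660, sin(220 deg) = -0.6428
  joint[3] = (-4.4708, 0.6976) + 8.4 * (-0.7660, -0.6428) = (-4.4708 + -6.4348, 0.6976 + -5.3994) = (-10.9056, -4.7018)
End effector: (-10.9056, -4.7018)

Answer: -10.9056 -4.7018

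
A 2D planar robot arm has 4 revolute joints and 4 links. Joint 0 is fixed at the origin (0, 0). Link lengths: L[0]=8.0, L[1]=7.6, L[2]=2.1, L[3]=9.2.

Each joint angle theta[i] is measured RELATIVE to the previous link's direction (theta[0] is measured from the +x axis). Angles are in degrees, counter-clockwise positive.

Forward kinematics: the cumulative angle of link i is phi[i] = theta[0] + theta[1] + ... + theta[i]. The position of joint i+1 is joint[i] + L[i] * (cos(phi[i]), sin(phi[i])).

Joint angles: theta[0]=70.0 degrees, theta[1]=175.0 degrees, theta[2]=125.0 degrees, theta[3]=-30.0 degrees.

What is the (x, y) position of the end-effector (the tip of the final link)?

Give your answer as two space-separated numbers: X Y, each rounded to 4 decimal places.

joint[0] = (0.0000, 0.0000)  (base)
link 0: phi[0] = 70 = 70 deg
  cos(70 deg) = 0.3420, sin(70 deg) = 0.9397
  joint[1] = (0.0000, 0.0000) + 8 * (0.3420, 0.9397) = (0.0000 + 2.7362, 0.0000 + 7.5175) = (2.7362, 7.5175)
link 1: phi[1] = 70 + 175 = 245 deg
  cos(245 deg) = -0.4226, sin(245 deg) = -0.9063
  joint[2] = (2.7362, 7.5175) + 7.6 * (-0.4226, -0.9063) = (2.7362 + -3.2119, 7.5175 + -6.8879) = (-0.4757, 0.6296)
link 2: phi[2] = 70 + 175 + 125 = 370 deg
  cos(370 deg) = 0.9848, sin(370 deg) = 0.1736
  joint[3] = (-0.4757, 0.6296) + 2.1 * (0.9848, 0.1736) = (-0.4757 + 2.0681, 0.6296 + 0.3647) = (1.5924, 0.9943)
link 3: phi[3] = 70 + 175 + 125 + -30 = 340 deg
  cos(340 deg) = 0.9397, sin(340 deg) = -0.3420
  joint[4] = (1.5924, 0.9943) + 9.2 * (0.9397, -0.3420) = (1.5924 + 8.6452, 0.9943 + -3.1466) = (10.2375, -2.1523)
End effector: (10.2375, -2.1523)

Answer: 10.2375 -2.1523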